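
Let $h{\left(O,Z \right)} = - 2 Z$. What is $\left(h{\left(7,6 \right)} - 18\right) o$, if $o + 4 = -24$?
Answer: $840$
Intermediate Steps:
$o = -28$ ($o = -4 - 24 = -28$)
$\left(h{\left(7,6 \right)} - 18\right) o = \left(\left(-2\right) 6 - 18\right) \left(-28\right) = \left(-12 - 18\right) \left(-28\right) = \left(-30\right) \left(-28\right) = 840$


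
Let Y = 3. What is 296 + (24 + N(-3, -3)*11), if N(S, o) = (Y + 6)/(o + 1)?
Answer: 541/2 ≈ 270.50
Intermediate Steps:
N(S, o) = 9/(1 + o) (N(S, o) = (3 + 6)/(o + 1) = 9/(1 + o))
296 + (24 + N(-3, -3)*11) = 296 + (24 + (9/(1 - 3))*11) = 296 + (24 + (9/(-2))*11) = 296 + (24 + (9*(-½))*11) = 296 + (24 - 9/2*11) = 296 + (24 - 99/2) = 296 - 51/2 = 541/2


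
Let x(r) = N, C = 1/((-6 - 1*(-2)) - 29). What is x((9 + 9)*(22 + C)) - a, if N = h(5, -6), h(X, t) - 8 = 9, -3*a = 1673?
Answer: 1724/3 ≈ 574.67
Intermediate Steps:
a = -1673/3 (a = -1/3*1673 = -1673/3 ≈ -557.67)
h(X, t) = 17 (h(X, t) = 8 + 9 = 17)
C = -1/33 (C = 1/((-6 + 2) - 29) = 1/(-4 - 29) = 1/(-33) = -1/33 ≈ -0.030303)
N = 17
x(r) = 17
x((9 + 9)*(22 + C)) - a = 17 - 1*(-1673/3) = 17 + 1673/3 = 1724/3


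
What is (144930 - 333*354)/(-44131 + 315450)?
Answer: 27048/271319 ≈ 0.099691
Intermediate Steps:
(144930 - 333*354)/(-44131 + 315450) = (144930 - 117882)/271319 = 27048*(1/271319) = 27048/271319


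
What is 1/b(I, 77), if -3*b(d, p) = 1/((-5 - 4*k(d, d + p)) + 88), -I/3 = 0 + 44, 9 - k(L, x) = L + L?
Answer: 3027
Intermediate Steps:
k(L, x) = 9 - 2*L (k(L, x) = 9 - (L + L) = 9 - 2*L)
I = -132 (I = -3*(0 + 44) = -3*44 = -132)
b(d, p) = -1/(3*(47 + 8*d)) (b(d, p) = -1/(3*((-5 - 4*(9 - 2*d)) + 88)) = -1/(3*((-5 + (-36 + 8*d)) + 88)) = -1/(3*((-41 + 8*d) + 88)) = -1/(3*(47 + 8*d)))
1/b(I, 77) = 1/(-1/(141 + 24*(-132))) = 1/(-1/(141 - 3168)) = 1/(-1/(-3027)) = 1/(-1*(-1/3027)) = 1/(1/3027) = 3027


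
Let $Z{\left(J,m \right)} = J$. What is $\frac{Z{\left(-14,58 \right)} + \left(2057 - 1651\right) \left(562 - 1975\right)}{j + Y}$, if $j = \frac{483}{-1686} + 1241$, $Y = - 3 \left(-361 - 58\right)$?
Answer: $- \frac{322414904}{1403715} \approx -229.69$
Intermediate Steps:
$Y = 1257$ ($Y = \left(-3\right) \left(-419\right) = 1257$)
$j = \frac{697281}{562}$ ($j = 483 \left(- \frac{1}{1686}\right) + 1241 = - \frac{161}{562} + 1241 = \frac{697281}{562} \approx 1240.7$)
$\frac{Z{\left(-14,58 \right)} + \left(2057 - 1651\right) \left(562 - 1975\right)}{j + Y} = \frac{-14 + \left(2057 - 1651\right) \left(562 - 1975\right)}{\frac{697281}{562} + 1257} = \frac{-14 + 406 \left(-1413\right)}{\frac{1403715}{562}} = \left(-14 - 573678\right) \frac{562}{1403715} = \left(-573692\right) \frac{562}{1403715} = - \frac{322414904}{1403715}$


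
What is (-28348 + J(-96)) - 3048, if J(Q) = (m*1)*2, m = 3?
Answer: -31390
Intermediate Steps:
J(Q) = 6 (J(Q) = (3*1)*2 = 3*2 = 6)
(-28348 + J(-96)) - 3048 = (-28348 + 6) - 3048 = -28342 - 3048 = -31390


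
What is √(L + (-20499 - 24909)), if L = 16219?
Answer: 17*I*√101 ≈ 170.85*I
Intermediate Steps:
√(L + (-20499 - 24909)) = √(16219 + (-20499 - 24909)) = √(16219 - 45408) = √(-29189) = 17*I*√101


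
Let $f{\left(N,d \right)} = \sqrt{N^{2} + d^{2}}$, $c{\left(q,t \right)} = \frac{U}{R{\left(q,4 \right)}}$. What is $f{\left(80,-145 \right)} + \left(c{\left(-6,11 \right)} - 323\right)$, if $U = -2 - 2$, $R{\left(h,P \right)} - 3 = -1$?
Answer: $-325 + 5 \sqrt{1097} \approx -159.4$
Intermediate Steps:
$R{\left(h,P \right)} = 2$ ($R{\left(h,P \right)} = 3 - 1 = 2$)
$U = -4$ ($U = -2 - 2 = -4$)
$c{\left(q,t \right)} = -2$ ($c{\left(q,t \right)} = - \frac{4}{2} = \left(-4\right) \frac{1}{2} = -2$)
$f{\left(80,-145 \right)} + \left(c{\left(-6,11 \right)} - 323\right) = \sqrt{80^{2} + \left(-145\right)^{2}} - 325 = \sqrt{6400 + 21025} - 325 = \sqrt{27425} - 325 = 5 \sqrt{1097} - 325 = -325 + 5 \sqrt{1097}$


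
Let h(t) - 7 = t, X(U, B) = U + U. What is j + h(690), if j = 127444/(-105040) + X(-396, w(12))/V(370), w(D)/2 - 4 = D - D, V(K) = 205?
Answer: 148993227/215332 ≈ 691.92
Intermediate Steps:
w(D) = 8 (w(D) = 8 + 2*(D - D) = 8 + 2*0 = 8 + 0 = 8)
X(U, B) = 2*U
h(t) = 7 + t
j = -1093177/215332 (j = 127444/(-105040) + (2*(-396))/205 = 127444*(-1/105040) - 792*1/205 = -31861/26260 - 792/205 = -1093177/215332 ≈ -5.0767)
j + h(690) = -1093177/215332 + (7 + 690) = -1093177/215332 + 697 = 148993227/215332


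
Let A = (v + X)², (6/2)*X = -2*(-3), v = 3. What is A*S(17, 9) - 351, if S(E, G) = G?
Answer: -126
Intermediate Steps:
X = 2 (X = (-2*(-3))/3 = (⅓)*6 = 2)
A = 25 (A = (3 + 2)² = 5² = 25)
A*S(17, 9) - 351 = 25*9 - 351 = 225 - 351 = -126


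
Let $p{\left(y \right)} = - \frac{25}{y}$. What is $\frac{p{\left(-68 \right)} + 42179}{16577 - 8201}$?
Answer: $\frac{2868197}{569568} \approx 5.0357$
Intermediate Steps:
$\frac{p{\left(-68 \right)} + 42179}{16577 - 8201} = \frac{- \frac{25}{-68} + 42179}{16577 - 8201} = \frac{\left(-25\right) \left(- \frac{1}{68}\right) + 42179}{8376} = \left(\frac{25}{68} + 42179\right) \frac{1}{8376} = \frac{2868197}{68} \cdot \frac{1}{8376} = \frac{2868197}{569568}$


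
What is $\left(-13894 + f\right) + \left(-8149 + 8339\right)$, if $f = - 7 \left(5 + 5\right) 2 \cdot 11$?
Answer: $-15244$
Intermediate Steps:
$f = -1540$ ($f = \left(-7\right) 10 \cdot 2 \cdot 11 = \left(-70\right) 2 \cdot 11 = \left(-140\right) 11 = -1540$)
$\left(-13894 + f\right) + \left(-8149 + 8339\right) = \left(-13894 - 1540\right) + \left(-8149 + 8339\right) = -15434 + 190 = -15244$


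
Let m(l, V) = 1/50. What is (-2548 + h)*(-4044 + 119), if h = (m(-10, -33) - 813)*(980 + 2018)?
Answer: 9576458507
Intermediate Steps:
m(l, V) = 1/50
h = -60932851/25 (h = (1/50 - 813)*(980 + 2018) = -40649/50*2998 = -60932851/25 ≈ -2.4373e+6)
(-2548 + h)*(-4044 + 119) = (-2548 - 60932851/25)*(-4044 + 119) = -60996551/25*(-3925) = 9576458507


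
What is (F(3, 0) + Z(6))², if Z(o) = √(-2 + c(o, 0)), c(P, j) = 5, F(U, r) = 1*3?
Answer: (3 + √3)² ≈ 22.392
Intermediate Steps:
F(U, r) = 3
Z(o) = √3 (Z(o) = √(-2 + 5) = √3)
(F(3, 0) + Z(6))² = (3 + √3)²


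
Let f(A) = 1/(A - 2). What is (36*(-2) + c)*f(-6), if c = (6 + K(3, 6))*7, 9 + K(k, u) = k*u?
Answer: -33/8 ≈ -4.1250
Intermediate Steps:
f(A) = 1/(-2 + A)
K(k, u) = -9 + k*u
c = 105 (c = (6 + (-9 + 3*6))*7 = (6 + (-9 + 18))*7 = (6 + 9)*7 = 15*7 = 105)
(36*(-2) + c)*f(-6) = (36*(-2) + 105)/(-2 - 6) = (-72 + 105)/(-8) = 33*(-1/8) = -33/8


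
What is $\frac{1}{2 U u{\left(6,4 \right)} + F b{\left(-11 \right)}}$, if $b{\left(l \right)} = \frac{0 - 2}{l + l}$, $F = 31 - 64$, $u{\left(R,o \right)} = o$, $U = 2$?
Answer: $\frac{1}{13} \approx 0.076923$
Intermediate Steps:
$F = -33$ ($F = 31 - 64 = -33$)
$b{\left(l \right)} = - \frac{1}{l}$ ($b{\left(l \right)} = - \frac{2}{2 l} = - 2 \frac{1}{2 l} = - \frac{1}{l}$)
$\frac{1}{2 U u{\left(6,4 \right)} + F b{\left(-11 \right)}} = \frac{1}{2 \cdot 2 \cdot 4 - 33 \left(- \frac{1}{-11}\right)} = \frac{1}{4 \cdot 4 - 33 \left(\left(-1\right) \left(- \frac{1}{11}\right)\right)} = \frac{1}{16 - 3} = \frac{1}{13}$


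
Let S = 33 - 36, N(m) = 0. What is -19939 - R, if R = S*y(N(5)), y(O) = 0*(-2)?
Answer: -19939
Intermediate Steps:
y(O) = 0
S = -3
R = 0 (R = -3*0 = 0)
-19939 - R = -19939 - 1*0 = -19939 + 0 = -19939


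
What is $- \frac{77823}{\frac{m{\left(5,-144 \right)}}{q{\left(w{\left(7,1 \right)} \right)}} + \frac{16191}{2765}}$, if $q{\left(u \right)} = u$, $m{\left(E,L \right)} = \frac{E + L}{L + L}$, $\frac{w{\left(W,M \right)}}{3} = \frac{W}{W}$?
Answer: $- \frac{26559433440}{2053337} \approx -12935.0$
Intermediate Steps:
$w{\left(W,M \right)} = 3$ ($w{\left(W,M \right)} = 3 \frac{W}{W} = 3 \cdot 1 = 3$)
$m{\left(E,L \right)} = \frac{E + L}{2 L}$
$- \frac{77823}{\frac{m{\left(5,-144 \right)}}{q{\left(w{\left(7,1 \right)} \right)}} + \frac{16191}{2765}} = - \frac{77823}{\frac{\frac{1}{2} \frac{1}{-144} \left(5 - 144\right)}{3} + \frac{16191}{2765}} = - \frac{77823}{\frac{1}{2} \left(- \frac{1}{144}\right) \left(-139\right) \frac{1}{3} + 16191 \cdot \frac{1}{2765}} = - \frac{77823}{\frac{139}{288} \cdot \frac{1}{3} + \frac{2313}{395}} = - \frac{77823}{\frac{139}{864} + \frac{2313}{395}} = - \frac{77823}{\frac{2053337}{341280}} = \left(-77823\right) \frac{341280}{2053337} = - \frac{26559433440}{2053337}$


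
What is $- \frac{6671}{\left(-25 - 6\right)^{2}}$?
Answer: $- \frac{6671}{961} \approx -6.9417$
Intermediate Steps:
$- \frac{6671}{\left(-25 - 6\right)^{2}} = - \frac{6671}{\left(-31\right)^{2}} = - \frac{6671}{961}$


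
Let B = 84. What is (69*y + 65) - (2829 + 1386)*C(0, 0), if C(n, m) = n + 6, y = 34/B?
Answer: -352759/14 ≈ -25197.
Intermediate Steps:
y = 17/42 (y = 34/84 = 34*(1/84) = 17/42 ≈ 0.40476)
C(n, m) = 6 + n
(69*y + 65) - (2829 + 1386)*C(0, 0) = (69*(17/42) + 65) - (2829 + 1386)*(6 + 0) = (391/14 + 65) - 4215*6 = 1301/14 - 1*25290 = 1301/14 - 25290 = -352759/14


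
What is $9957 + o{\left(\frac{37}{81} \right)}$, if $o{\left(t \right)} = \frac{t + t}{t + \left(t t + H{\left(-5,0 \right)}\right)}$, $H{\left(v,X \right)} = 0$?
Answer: $\frac{587544}{59} \approx 9958.4$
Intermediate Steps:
$o{\left(t \right)} = \frac{2 t}{t + t^{2}}$ ($o{\left(t \right)} = \frac{t + t}{t + \left(t t + 0\right)} = \frac{2 t}{t + \left(t^{2} + 0\right)} = \frac{2 t}{t + t^{2}}$)
$9957 + o{\left(\frac{37}{81} \right)} = 9957 + \frac{2}{1 + \frac{37}{81}} = 9957 + \frac{2}{\frac{118}{81}} = 9957 + 2 \cdot \frac{81}{118} = 9957 + \frac{81}{59} = \frac{587544}{59}$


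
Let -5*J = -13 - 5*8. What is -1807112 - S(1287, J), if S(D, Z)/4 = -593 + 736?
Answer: -1807684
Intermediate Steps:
J = 53/5 (J = -(-13 - 5*8)/5 = -(-13 - 40)/5 = -⅕*(-53) = 53/5 ≈ 10.600)
S(D, Z) = 572 (S(D, Z) = 4*(-593 + 736) = 4*143 = 572)
-1807112 - S(1287, J) = -1807112 - 1*572 = -1807112 - 572 = -1807684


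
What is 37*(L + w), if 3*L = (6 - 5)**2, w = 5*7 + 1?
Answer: 4033/3 ≈ 1344.3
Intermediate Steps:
w = 36 (w = 35 + 1 = 36)
L = 1/3 (L = (6 - 5)**2/3 = (1/3)*1**2 = (1/3)*1 = 1/3 ≈ 0.33333)
37*(L + w) = 37*(1/3 + 36) = 37*(109/3) = 4033/3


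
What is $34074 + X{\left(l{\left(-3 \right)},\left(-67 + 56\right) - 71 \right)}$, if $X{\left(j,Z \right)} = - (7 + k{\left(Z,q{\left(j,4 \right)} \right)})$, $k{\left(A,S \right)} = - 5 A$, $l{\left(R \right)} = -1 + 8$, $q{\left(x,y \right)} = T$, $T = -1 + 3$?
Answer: $33657$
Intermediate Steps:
$T = 2$
$q{\left(x,y \right)} = 2$
$l{\left(R \right)} = 7$
$X{\left(j,Z \right)} = -7 + 5 Z$ ($X{\left(j,Z \right)} = - (7 - 5 Z) = -7 + 5 Z$)
$34074 + X{\left(l{\left(-3 \right)},\left(-67 + 56\right) - 71 \right)} = 34074 + \left(-7 + 5 \left(\left(-67 + 56\right) - 71\right)\right) = 34074 + \left(-7 + 5 \left(-11 - 71\right)\right) = 34074 + \left(-7 + 5 \left(-82\right)\right) = 34074 - 417 = 33657$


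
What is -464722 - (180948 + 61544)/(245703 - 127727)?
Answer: -13706571291/29494 ≈ -4.6472e+5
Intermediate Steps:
-464722 - (180948 + 61544)/(245703 - 127727) = -464722 - 242492/117976 = -464722 - 1*60623/29494 = -464722 - 60623/29494 = -13706571291/29494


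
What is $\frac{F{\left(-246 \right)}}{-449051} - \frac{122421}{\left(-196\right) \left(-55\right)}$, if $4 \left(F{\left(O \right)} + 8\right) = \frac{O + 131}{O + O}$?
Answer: $- \frac{27046807935577}{2381658731760} \approx -11.356$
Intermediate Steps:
$F{\left(O \right)} = -8 + \frac{131 + O}{8 O}$ ($F{\left(O \right)} = -8 + \frac{\left(O + 131\right) \frac{1}{O + O}}{4} = -8 + \frac{\left(131 + O\right) \frac{1}{2 O}}{4} = -8 + \frac{\frac{1}{2} \frac{1}{O} \left(131 + O\right)}{4} = -8 + \frac{131 + O}{8 O}$)
$\frac{F{\left(-246 \right)}}{-449051} - \frac{122421}{\left(-196\right) \left(-55\right)} = \frac{\frac{1}{8} \frac{1}{-246} \left(131 - -15498\right)}{-449051} - \frac{122421}{\left(-196\right) \left(-55\right)} = \frac{1}{8} \left(- \frac{1}{246}\right) \left(131 + 15498\right) \left(- \frac{1}{449051}\right) - \frac{122421}{10780} = \frac{1}{8} \left(- \frac{1}{246}\right) 15629 \left(- \frac{1}{449051}\right) - \frac{122421}{10780} = \left(- \frac{15629}{1968}\right) \left(- \frac{1}{449051}\right) - \frac{122421}{10780} = \frac{15629}{883732368} - \frac{122421}{10780} = - \frac{27046807935577}{2381658731760}$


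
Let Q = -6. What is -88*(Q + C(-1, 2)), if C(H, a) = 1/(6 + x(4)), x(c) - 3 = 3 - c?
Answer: 517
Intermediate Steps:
x(c) = 6 - c (x(c) = 3 + (3 - c) = 6 - c)
C(H, a) = ⅛ (C(H, a) = 1/(6 + (6 - 1*4)) = 1/(6 + (6 - 4)) = 1/(6 + 2) = 1/8 = ⅛)
-88*(Q + C(-1, 2)) = -88*(-6 + ⅛) = -88*(-47/8) = 517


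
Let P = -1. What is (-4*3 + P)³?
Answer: -2197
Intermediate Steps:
(-4*3 + P)³ = (-4*3 - 1)³ = (-12 - 1)³ = (-13)³ = -2197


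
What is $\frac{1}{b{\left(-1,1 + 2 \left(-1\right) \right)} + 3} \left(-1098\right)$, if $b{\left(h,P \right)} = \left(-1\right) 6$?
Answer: $366$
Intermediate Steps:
$b{\left(h,P \right)} = -6$
$\frac{1}{b{\left(-1,1 + 2 \left(-1\right) \right)} + 3} \left(-1098\right) = \frac{1}{-6 + 3} \left(-1098\right) = \frac{1}{-3} \left(-1098\right) = \left(- \frac{1}{3}\right) \left(-1098\right) = 366$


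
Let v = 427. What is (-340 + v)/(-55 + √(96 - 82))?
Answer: -4785/3011 - 87*√14/3011 ≈ -1.6973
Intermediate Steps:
(-340 + v)/(-55 + √(96 - 82)) = (-340 + 427)/(-55 + √(96 - 82)) = 87/(-55 + √14)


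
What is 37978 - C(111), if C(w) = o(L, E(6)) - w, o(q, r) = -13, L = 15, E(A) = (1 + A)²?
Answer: 38102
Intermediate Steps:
C(w) = -13 - w
37978 - C(111) = 37978 - (-13 - 1*111) = 37978 - (-13 - 111) = 37978 - 1*(-124) = 37978 + 124 = 38102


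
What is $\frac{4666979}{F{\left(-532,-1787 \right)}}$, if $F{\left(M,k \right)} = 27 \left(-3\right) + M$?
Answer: $- \frac{4666979}{613} \approx -7613.3$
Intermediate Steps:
$F{\left(M,k \right)} = -81 + M$
$\frac{4666979}{F{\left(-532,-1787 \right)}} = \frac{4666979}{-81 - 532} = \frac{4666979}{-613} = 4666979 \left(- \frac{1}{613}\right) = - \frac{4666979}{613}$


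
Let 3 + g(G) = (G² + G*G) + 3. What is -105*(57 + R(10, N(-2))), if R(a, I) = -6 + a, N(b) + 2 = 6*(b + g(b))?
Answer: -6405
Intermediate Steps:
g(G) = 2*G² (g(G) = -3 + ((G² + G*G) + 3) = -3 + ((G² + G²) + 3) = -3 + (2*G² + 3) = -3 + (3 + 2*G²) = 2*G²)
N(b) = -2 + 6*b + 12*b² (N(b) = -2 + 6*(b + 2*b²) = -2 + (6*b + 12*b²) = -2 + 6*b + 12*b²)
-105*(57 + R(10, N(-2))) = -105*(57 + (-6 + 10)) = -105*(57 + 4) = -105*61 = -6405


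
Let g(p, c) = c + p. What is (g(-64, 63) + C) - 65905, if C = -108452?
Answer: -174358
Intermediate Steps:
(g(-64, 63) + C) - 65905 = ((63 - 64) - 108452) - 65905 = (-1 - 108452) - 65905 = -108453 - 65905 = -174358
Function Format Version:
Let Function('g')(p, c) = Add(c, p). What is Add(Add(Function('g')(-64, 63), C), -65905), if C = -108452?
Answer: -174358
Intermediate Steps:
Add(Add(Function('g')(-64, 63), C), -65905) = Add(Add(Add(63, -64), -108452), -65905) = Add(Add(-1, -108452), -65905) = Add(-108453, -65905) = -174358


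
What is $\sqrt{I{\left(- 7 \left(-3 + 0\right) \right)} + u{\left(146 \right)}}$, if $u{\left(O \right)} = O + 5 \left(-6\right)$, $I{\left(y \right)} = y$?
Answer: $\sqrt{137} \approx 11.705$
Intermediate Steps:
$u{\left(O \right)} = -30 + O$ ($u{\left(O \right)} = O - 30 = -30 + O$)
$\sqrt{I{\left(- 7 \left(-3 + 0\right) \right)} + u{\left(146 \right)}} = \sqrt{- 7 \left(-3 + 0\right) + \left(-30 + 146\right)} = \sqrt{\left(-7\right) \left(-3\right) + 116} = \sqrt{21 + 116} = \sqrt{137}$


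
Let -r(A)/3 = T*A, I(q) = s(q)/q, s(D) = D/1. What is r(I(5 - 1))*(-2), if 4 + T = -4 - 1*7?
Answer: -90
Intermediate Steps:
s(D) = D (s(D) = D*1 = D)
T = -15 (T = -4 + (-4 - 1*7) = -4 + (-4 - 7) = -4 - 11 = -15)
I(q) = 1 (I(q) = q/q = 1)
r(A) = 45*A (r(A) = -(-45)*A = 45*A)
r(I(5 - 1))*(-2) = (45*1)*(-2) = 45*(-2) = -90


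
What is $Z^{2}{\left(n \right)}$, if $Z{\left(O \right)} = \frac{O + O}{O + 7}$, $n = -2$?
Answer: $\frac{16}{25} \approx 0.64$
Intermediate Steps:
$Z{\left(O \right)} = \frac{2 O}{7 + O}$
$Z^{2}{\left(n \right)} = \left(2 \left(-2\right) \frac{1}{7 - 2}\right)^{2} = \left(2 \left(-2\right) \frac{1}{5}\right)^{2} = \left(- \frac{4}{5}\right)^{2} = \frac{16}{25}$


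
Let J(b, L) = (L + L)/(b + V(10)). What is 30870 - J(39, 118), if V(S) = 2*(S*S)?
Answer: 7377694/239 ≈ 30869.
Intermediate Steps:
V(S) = 2*S²
J(b, L) = 2*L/(200 + b) (J(b, L) = (L + L)/(b + 2*10²) = (2*L)/(b + 2*100) = (2*L)/(b + 200) = (2*L)/(200 + b) = 2*L/(200 + b))
30870 - J(39, 118) = 30870 - 2*118/(200 + 39) = 30870 - 2*118/239 = 30870 - 1*236/239 = 30870 - 236/239 = 7377694/239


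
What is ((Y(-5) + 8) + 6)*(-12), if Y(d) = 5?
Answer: -228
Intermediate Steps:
((Y(-5) + 8) + 6)*(-12) = ((5 + 8) + 6)*(-12) = (13 + 6)*(-12) = 19*(-12) = -228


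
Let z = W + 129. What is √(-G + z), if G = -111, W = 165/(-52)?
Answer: √160095/26 ≈ 15.389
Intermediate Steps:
W = -165/52 (W = 165*(-1/52) = -165/52 ≈ -3.1731)
z = 6543/52 (z = -165/52 + 129 = 6543/52 ≈ 125.83)
√(-G + z) = √(-1*(-111) + 6543/52) = √(111 + 6543/52) = √(12315/52) = √160095/26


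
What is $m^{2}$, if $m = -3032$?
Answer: $9193024$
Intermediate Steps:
$m^{2} = \left(-3032\right)^{2} = 9193024$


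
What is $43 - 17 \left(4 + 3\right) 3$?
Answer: $-314$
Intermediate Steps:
$43 - 17 \left(4 + 3\right) 3 = 43 - 17 \cdot 7 \cdot 3 = 43 - 357 = -314$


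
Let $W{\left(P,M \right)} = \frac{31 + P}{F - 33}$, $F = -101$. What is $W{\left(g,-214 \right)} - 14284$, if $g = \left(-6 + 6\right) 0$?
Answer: $- \frac{1914087}{134} \approx -14284.0$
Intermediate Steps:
$g = 0$ ($g = 0 \cdot 0 = 0$)
$W{\left(P,M \right)} = - \frac{31}{134} - \frac{P}{134}$ ($W{\left(P,M \right)} = \frac{31 + P}{-101 - 33} = \frac{31 + P}{-134} = \left(31 + P\right) \left(- \frac{1}{134}\right) = - \frac{31}{134} - \frac{P}{134}$)
$W{\left(g,-214 \right)} - 14284 = \left(- \frac{31}{134} - 0\right) - 14284 = \left(- \frac{31}{134} + 0\right) - 14284 = - \frac{31}{134} - 14284 = - \frac{1914087}{134}$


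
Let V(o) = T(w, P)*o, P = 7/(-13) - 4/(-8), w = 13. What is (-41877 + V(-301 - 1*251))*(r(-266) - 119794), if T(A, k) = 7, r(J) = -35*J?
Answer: 5053648644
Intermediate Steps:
P = -1/26 (P = 7*(-1/13) - 4*(-1/8) = -7/13 + 1/2 = -1/26 ≈ -0.038462)
V(o) = 7*o
(-41877 + V(-301 - 1*251))*(r(-266) - 119794) = (-41877 + 7*(-301 - 1*251))*(-35*(-266) - 119794) = (-41877 + 7*(-301 - 251))*(9310 - 119794) = (-41877 + 7*(-552))*(-110484) = (-41877 - 3864)*(-110484) = -45741*(-110484) = 5053648644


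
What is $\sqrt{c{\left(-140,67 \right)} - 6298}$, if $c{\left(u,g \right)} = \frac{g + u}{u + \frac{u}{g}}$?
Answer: $\frac{9 i \sqrt{440388655}}{2380} \approx 79.357 i$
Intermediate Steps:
$c{\left(u,g \right)} = \frac{g + u}{u + \frac{u}{g}}$
$\sqrt{c{\left(-140,67 \right)} - 6298} = \sqrt{\frac{67 \left(67 - 140\right)}{\left(-140\right) \left(1 + 67\right)} - 6298} = \sqrt{67 \left(- \frac{1}{140}\right) \frac{1}{68} \left(-73\right) - 6298} = \sqrt{\frac{4891}{9520} - 6298} = \sqrt{- \frac{59952069}{9520}} = \frac{9 i \sqrt{440388655}}{2380}$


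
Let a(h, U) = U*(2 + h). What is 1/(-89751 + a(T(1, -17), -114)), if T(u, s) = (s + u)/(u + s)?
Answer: -1/90093 ≈ -1.1100e-5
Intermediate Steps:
T(u, s) = 1 (T(u, s) = (s + u)/(s + u) = 1)
1/(-89751 + a(T(1, -17), -114)) = 1/(-89751 - 114*(2 + 1)) = 1/(-89751 - 114*3) = 1/(-89751 - 342) = 1/(-90093) = -1/90093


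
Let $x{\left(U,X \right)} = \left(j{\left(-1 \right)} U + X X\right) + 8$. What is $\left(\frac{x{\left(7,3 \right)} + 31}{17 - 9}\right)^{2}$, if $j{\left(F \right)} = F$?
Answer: $\frac{1681}{64} \approx 26.266$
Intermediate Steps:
$x{\left(U,X \right)} = 8 + X^{2} - U$ ($x{\left(U,X \right)} = \left(- U + X X\right) + 8 = \left(- U + X^{2}\right) + 8 = \left(X^{2} - U\right) + 8 = 8 + X^{2} - U$)
$\left(\frac{x{\left(7,3 \right)} + 31}{17 - 9}\right)^{2} = \left(\frac{\left(8 + 3^{2} - 7\right) + 31}{17 - 9}\right)^{2} = \left(\frac{\left(8 + 9 - 7\right) + 31}{8}\right)^{2} = \left(\left(10 + 31\right) \frac{1}{8}\right)^{2} = \left(41 \cdot \frac{1}{8}\right)^{2} = \left(\frac{41}{8}\right)^{2} = \frac{1681}{64}$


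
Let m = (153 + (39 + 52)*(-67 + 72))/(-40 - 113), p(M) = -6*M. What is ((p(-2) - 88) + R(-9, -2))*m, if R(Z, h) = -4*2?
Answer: 17024/51 ≈ 333.80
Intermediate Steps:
R(Z, h) = -8
m = -608/153 (m = (153 + 91*5)/(-153) = (153 + 455)*(-1/153) = 608*(-1/153) = -608/153 ≈ -3.9739)
((p(-2) - 88) + R(-9, -2))*m = ((-6*(-2) - 88) - 8)*(-608/153) = ((12 - 88) - 8)*(-608/153) = (-76 - 8)*(-608/153) = -84*(-608/153) = 17024/51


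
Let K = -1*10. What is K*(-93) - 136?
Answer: 794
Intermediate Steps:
K = -10
K*(-93) - 136 = -10*(-93) - 136 = 930 - 136 = 794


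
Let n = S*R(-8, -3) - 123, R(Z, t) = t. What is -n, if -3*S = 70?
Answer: 53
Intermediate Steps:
S = -70/3 (S = -⅓*70 = -70/3 ≈ -23.333)
n = -53 (n = -70/3*(-3) - 123 = 70 - 123 = -53)
-n = -1*(-53) = 53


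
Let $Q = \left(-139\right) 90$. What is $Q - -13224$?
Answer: $714$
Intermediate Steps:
$Q = -12510$
$Q - -13224 = -12510 - -13224 = -12510 + 13224 = 714$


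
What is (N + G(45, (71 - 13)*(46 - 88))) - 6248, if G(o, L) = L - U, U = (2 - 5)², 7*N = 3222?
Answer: -57629/7 ≈ -8232.7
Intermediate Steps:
N = 3222/7 (N = (⅐)*3222 = 3222/7 ≈ 460.29)
U = 9 (U = (-3)² = 9)
G(o, L) = -9 + L (G(o, L) = L - 1*9 = L - 9 = -9 + L)
(N + G(45, (71 - 13)*(46 - 88))) - 6248 = (3222/7 + (-9 + (71 - 13)*(46 - 88))) - 6248 = (3222/7 + (-9 + 58*(-42))) - 6248 = (3222/7 + (-9 - 2436)) - 6248 = (3222/7 - 2445) - 6248 = -13893/7 - 6248 = -57629/7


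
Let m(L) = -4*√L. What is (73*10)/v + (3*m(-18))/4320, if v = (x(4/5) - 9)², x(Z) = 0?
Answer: 730/81 - I*√2/120 ≈ 9.0123 - 0.011785*I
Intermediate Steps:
v = 81 (v = (0 - 9)² = (-9)² = 81)
(73*10)/v + (3*m(-18))/4320 = (73*10)/81 + (3*(-12*I*√2))/4320 = 730*(1/81) + (3*(-12*I*√2))*(1/4320) = 730/81 + (3*(-12*I*√2))*(1/4320) = 730/81 - 36*I*√2*(1/4320) = 730/81 - I*√2/120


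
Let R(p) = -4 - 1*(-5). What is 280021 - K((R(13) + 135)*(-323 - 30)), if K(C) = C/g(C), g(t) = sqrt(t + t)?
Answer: 280021 - 2*I*sqrt(6001) ≈ 2.8002e+5 - 154.93*I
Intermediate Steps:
g(t) = sqrt(2)*sqrt(t) (g(t) = sqrt(2*t) = sqrt(2)*sqrt(t))
R(p) = 1 (R(p) = -4 + 5 = 1)
K(C) = sqrt(2)*sqrt(C)/2 (K(C) = C/((sqrt(2)*sqrt(C))) = C*(sqrt(2)/(2*sqrt(C))) = sqrt(2)*sqrt(C)/2)
280021 - K((R(13) + 135)*(-323 - 30)) = 280021 - sqrt(2)*sqrt((1 + 135)*(-323 - 30))/2 = 280021 - sqrt(2)*sqrt(136*(-353))/2 = 280021 - sqrt(2)*sqrt(-48008)/2 = 280021 - sqrt(2)*2*I*sqrt(12002)/2 = 280021 - 2*I*sqrt(6001)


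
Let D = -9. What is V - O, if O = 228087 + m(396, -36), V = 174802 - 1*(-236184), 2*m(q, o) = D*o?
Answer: 182737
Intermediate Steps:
m(q, o) = -9*o/2 (m(q, o) = (-9*o)/2 = -9*o/2)
V = 410986 (V = 174802 + 236184 = 410986)
O = 228249 (O = 228087 - 9/2*(-36) = 228087 + 162 = 228249)
V - O = 410986 - 1*228249 = 410986 - 228249 = 182737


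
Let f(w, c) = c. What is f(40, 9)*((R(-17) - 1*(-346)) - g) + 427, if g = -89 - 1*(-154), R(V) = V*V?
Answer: 5557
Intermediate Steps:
R(V) = V²
g = 65 (g = -89 + 154 = 65)
f(40, 9)*((R(-17) - 1*(-346)) - g) + 427 = 9*(((-17)² - 1*(-346)) - 1*65) + 427 = 9*((289 + 346) - 65) + 427 = 9*(635 - 65) + 427 = 9*570 + 427 = 5130 + 427 = 5557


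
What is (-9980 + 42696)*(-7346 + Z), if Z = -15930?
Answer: -761497616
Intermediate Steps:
(-9980 + 42696)*(-7346 + Z) = (-9980 + 42696)*(-7346 - 15930) = 32716*(-23276) = -761497616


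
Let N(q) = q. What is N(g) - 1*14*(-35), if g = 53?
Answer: 543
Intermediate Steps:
N(g) - 1*14*(-35) = 53 - 1*14*(-35) = 53 - 14*(-35) = 53 + 490 = 543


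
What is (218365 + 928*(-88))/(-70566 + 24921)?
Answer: -45567/15215 ≈ -2.9949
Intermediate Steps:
(218365 + 928*(-88))/(-70566 + 24921) = (218365 - 81664)/(-45645) = 136701*(-1/45645) = -45567/15215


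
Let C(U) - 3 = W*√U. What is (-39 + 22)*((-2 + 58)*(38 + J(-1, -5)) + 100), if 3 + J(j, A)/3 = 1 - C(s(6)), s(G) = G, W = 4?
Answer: -23596 + 11424*√6 ≈ 4387.0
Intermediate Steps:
C(U) = 3 + 4*√U
J(j, A) = -15 - 12*√6 (J(j, A) = -9 + 3*(1 - (3 + 4*√6)) = -9 + 3*(1 + (-3 - 4*√6)) = -9 + 3*(-2 - 4*√6) = -9 + (-6 - 12*√6) = -15 - 12*√6)
(-39 + 22)*((-2 + 58)*(38 + J(-1, -5)) + 100) = (-39 + 22)*((-2 + 58)*(38 + (-15 - 12*√6)) + 100) = -17*(56*(23 - 12*√6) + 100) = -17*((1288 - 672*√6) + 100) = -17*(1388 - 672*√6) = -23596 + 11424*√6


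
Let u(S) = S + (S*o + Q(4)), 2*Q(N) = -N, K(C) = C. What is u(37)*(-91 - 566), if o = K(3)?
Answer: -95922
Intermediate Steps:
Q(N) = -N/2 (Q(N) = (-N)/2 = -N/2)
o = 3
u(S) = -2 + 4*S (u(S) = S + (S*3 - ½*4) = S + (3*S - 2) = S + (-2 + 3*S) = -2 + 4*S)
u(37)*(-91 - 566) = (-2 + 4*37)*(-91 - 566) = (-2 + 148)*(-657) = 146*(-657) = -95922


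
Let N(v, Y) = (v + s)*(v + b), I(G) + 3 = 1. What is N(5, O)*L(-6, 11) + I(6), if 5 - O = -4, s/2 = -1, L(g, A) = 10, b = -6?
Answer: -32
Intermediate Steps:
s = -2 (s = 2*(-1) = -2)
I(G) = -2 (I(G) = -3 + 1 = -2)
O = 9 (O = 5 - 1*(-4) = 5 + 4 = 9)
N(v, Y) = (-6 + v)*(-2 + v) (N(v, Y) = (v - 2)*(v - 6) = (-2 + v)*(-6 + v) = (-6 + v)*(-2 + v))
N(5, O)*L(-6, 11) + I(6) = (12 + 5² - 8*5)*10 - 2 = (12 + 25 - 40)*10 - 2 = -3*10 - 2 = -30 - 2 = -32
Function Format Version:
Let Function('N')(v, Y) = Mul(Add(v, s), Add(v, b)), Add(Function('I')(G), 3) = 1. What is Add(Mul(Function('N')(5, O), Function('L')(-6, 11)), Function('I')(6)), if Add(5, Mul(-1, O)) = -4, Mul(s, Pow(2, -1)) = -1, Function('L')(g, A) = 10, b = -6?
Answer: -32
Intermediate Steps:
s = -2 (s = Mul(2, -1) = -2)
Function('I')(G) = -2 (Function('I')(G) = Add(-3, 1) = -2)
O = 9 (O = Add(5, Mul(-1, -4)) = Add(5, 4) = 9)
Function('N')(v, Y) = Mul(Add(-6, v), Add(-2, v)) (Function('N')(v, Y) = Mul(Add(v, -2), Add(v, -6)) = Mul(Add(-2, v), Add(-6, v)) = Mul(Add(-6, v), Add(-2, v)))
Add(Mul(Function('N')(5, O), Function('L')(-6, 11)), Function('I')(6)) = Add(Mul(Add(12, Pow(5, 2), Mul(-8, 5)), 10), -2) = Add(Mul(Add(12, 25, -40), 10), -2) = Add(Mul(-3, 10), -2) = Add(-30, -2) = -32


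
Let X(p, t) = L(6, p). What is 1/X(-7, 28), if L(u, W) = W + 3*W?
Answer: -1/28 ≈ -0.035714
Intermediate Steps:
L(u, W) = 4*W
X(p, t) = 4*p
1/X(-7, 28) = 1/(4*(-7)) = 1/(-28) = -1/28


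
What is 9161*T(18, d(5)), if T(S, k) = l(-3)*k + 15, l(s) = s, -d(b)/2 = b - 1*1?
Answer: 357279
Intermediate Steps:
d(b) = 2 - 2*b (d(b) = -2*(b - 1*1) = -2*(b - 1) = -2*(-1 + b) = 2 - 2*b)
T(S, k) = 15 - 3*k (T(S, k) = -3*k + 15 = 15 - 3*k)
9161*T(18, d(5)) = 9161*(15 - 3*(2 - 2*5)) = 9161*(15 - 3*(2 - 10)) = 9161*(15 - 3*(-8)) = 9161*(15 + 24) = 9161*39 = 357279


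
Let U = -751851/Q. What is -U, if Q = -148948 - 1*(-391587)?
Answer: 751851/242639 ≈ 3.0986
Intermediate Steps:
Q = 242639 (Q = -148948 + 391587 = 242639)
U = -751851/242639 ≈ -3.0986
-U = -1*(-751851/242639) = 751851/242639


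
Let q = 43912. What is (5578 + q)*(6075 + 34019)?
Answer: 1984252060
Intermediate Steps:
(5578 + q)*(6075 + 34019) = (5578 + 43912)*(6075 + 34019) = 49490*40094 = 1984252060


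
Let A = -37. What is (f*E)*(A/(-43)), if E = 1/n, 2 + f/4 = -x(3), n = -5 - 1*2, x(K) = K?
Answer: 740/301 ≈ 2.4585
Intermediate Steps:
n = -7 (n = -5 - 2 = -7)
f = -20 (f = -8 + 4*(-1*3) = -8 + 4*(-3) = -8 - 12 = -20)
E = -1/7 (E = 1/(-7) = -1/7 ≈ -0.14286)
(f*E)*(A/(-43)) = (-20*(-1/7))*(-37/(-43)) = 20*(-37*(-1/43))/7 = (20/7)*(37/43) = 740/301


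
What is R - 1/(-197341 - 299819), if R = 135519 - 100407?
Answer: 17456281921/497160 ≈ 35112.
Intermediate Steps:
R = 35112
R - 1/(-197341 - 299819) = 35112 - 1/(-197341 - 299819) = 35112 - 1/(-497160) = 35112 - 1*(-1/497160) = 35112 + 1/497160 = 17456281921/497160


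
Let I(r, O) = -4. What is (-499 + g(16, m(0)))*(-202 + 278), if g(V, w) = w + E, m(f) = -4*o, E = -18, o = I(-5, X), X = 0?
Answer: -38076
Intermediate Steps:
o = -4
m(f) = 16 (m(f) = -4*(-4) = 16)
g(V, w) = -18 + w (g(V, w) = w - 18 = -18 + w)
(-499 + g(16, m(0)))*(-202 + 278) = (-499 + (-18 + 16))*(-202 + 278) = (-499 - 2)*76 = -501*76 = -38076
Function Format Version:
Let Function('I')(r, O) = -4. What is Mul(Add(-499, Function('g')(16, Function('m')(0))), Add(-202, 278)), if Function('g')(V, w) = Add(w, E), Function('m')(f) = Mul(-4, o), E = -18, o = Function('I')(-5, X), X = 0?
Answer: -38076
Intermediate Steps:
o = -4
Function('m')(f) = 16 (Function('m')(f) = Mul(-4, -4) = 16)
Function('g')(V, w) = Add(-18, w) (Function('g')(V, w) = Add(w, -18) = Add(-18, w))
Mul(Add(-499, Function('g')(16, Function('m')(0))), Add(-202, 278)) = Mul(Add(-499, Add(-18, 16)), Add(-202, 278)) = Mul(Add(-499, -2), 76) = Mul(-501, 76) = -38076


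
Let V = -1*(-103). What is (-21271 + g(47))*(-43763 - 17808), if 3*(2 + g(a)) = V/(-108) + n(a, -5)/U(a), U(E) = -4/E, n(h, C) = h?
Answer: 214026891529/162 ≈ 1.3212e+9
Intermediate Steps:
V = 103
g(a) = -751/324 - a²/12 (g(a) = -2 + (103/(-108) + a/((-4/a)))/3 = -2 + (103*(-1/108) + a*(-a/4))/3 = -2 + (-103/108 - a²/4)/3 = -2 + (-103/324 - a²/12) = -751/324 - a²/12)
(-21271 + g(47))*(-43763 - 17808) = (-21271 + (-751/324 - 1/12*47²))*(-43763 - 17808) = (-21271 + (-751/324 - 1/12*2209))*(-61571) = (-21271 + (-751/324 - 2209/12))*(-61571) = (-21271 - 30197/162)*(-61571) = -3476099/162*(-61571) = 214026891529/162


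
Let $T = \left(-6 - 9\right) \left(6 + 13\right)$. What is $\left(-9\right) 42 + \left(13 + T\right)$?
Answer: $-650$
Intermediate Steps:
$T = -285$ ($T = \left(-15\right) 19 = -285$)
$\left(-9\right) 42 + \left(13 + T\right) = \left(-9\right) 42 + \left(13 - 285\right) = -378 - 272 = -650$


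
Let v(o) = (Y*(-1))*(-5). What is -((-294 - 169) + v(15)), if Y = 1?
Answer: 458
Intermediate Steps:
v(o) = 5 (v(o) = (1*(-1))*(-5) = -1*(-5) = 5)
-((-294 - 169) + v(15)) = -((-294 - 169) + 5) = -(-463 + 5) = -1*(-458) = 458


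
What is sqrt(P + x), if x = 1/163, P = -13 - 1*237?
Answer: 17*I*sqrt(22983)/163 ≈ 15.811*I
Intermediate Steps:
P = -250 (P = -13 - 237 = -250)
x = 1/163 ≈ 0.0061350
sqrt(P + x) = sqrt(-250 + 1/163) = sqrt(-40749/163) = 17*I*sqrt(22983)/163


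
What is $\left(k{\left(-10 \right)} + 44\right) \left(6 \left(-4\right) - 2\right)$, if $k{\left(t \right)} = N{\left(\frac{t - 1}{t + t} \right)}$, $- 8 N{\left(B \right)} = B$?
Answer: $- \frac{91377}{80} \approx -1142.2$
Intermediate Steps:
$N{\left(B \right)} = - \frac{B}{8}$
$k{\left(t \right)} = - \frac{-1 + t}{16 t}$ ($k{\left(t \right)} = - \frac{\left(t - 1\right) \frac{1}{t + t}}{8} = - \frac{\left(-1 + t\right) \frac{1}{2 t}}{8} = - \frac{\frac{1}{2} \frac{1}{t} \left(-1 + t\right)}{8} = - \frac{-1 + t}{16 t}$)
$\left(k{\left(-10 \right)} + 44\right) \left(6 \left(-4\right) - 2\right) = \left(\frac{1 - -10}{16 \left(-10\right)} + 44\right) \left(6 \left(-4\right) - 2\right) = \left(\frac{1}{16} \left(- \frac{1}{10}\right) \left(1 + 10\right) + 44\right) \left(-24 - 2\right) = \left(\frac{1}{16} \left(- \frac{1}{10}\right) 11 + 44\right) \left(-26\right) = \left(- \frac{11}{160} + 44\right) \left(-26\right) = \frac{7029}{160} \left(-26\right) = - \frac{91377}{80}$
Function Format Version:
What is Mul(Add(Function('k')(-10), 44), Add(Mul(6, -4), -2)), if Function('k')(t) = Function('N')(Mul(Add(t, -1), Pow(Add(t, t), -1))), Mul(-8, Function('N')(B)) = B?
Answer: Rational(-91377, 80) ≈ -1142.2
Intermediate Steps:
Function('N')(B) = Mul(Rational(-1, 8), B)
Function('k')(t) = Mul(Rational(-1, 16), Pow(t, -1), Add(-1, t)) (Function('k')(t) = Mul(Rational(-1, 8), Mul(Add(t, -1), Pow(Add(t, t), -1))) = Mul(Rational(-1, 8), Mul(Add(-1, t), Pow(Mul(2, t), -1))) = Mul(Rational(-1, 8), Mul(Add(-1, t), Mul(Rational(1, 2), Pow(t, -1)))) = Mul(Rational(-1, 8), Mul(Rational(1, 2), Pow(t, -1), Add(-1, t))) = Mul(Rational(-1, 16), Pow(t, -1), Add(-1, t)))
Mul(Add(Function('k')(-10), 44), Add(Mul(6, -4), -2)) = Mul(Add(Mul(Rational(1, 16), Pow(-10, -1), Add(1, Mul(-1, -10))), 44), Add(Mul(6, -4), -2)) = Mul(Add(Mul(Rational(1, 16), Rational(-1, 10), Add(1, 10)), 44), Add(-24, -2)) = Mul(Add(Mul(Rational(1, 16), Rational(-1, 10), 11), 44), -26) = Mul(Add(Rational(-11, 160), 44), -26) = Mul(Rational(7029, 160), -26) = Rational(-91377, 80)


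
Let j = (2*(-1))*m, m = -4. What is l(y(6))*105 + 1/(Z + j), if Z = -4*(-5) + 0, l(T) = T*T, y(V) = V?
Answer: 105841/28 ≈ 3780.0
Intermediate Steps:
l(T) = T**2
j = 8 (j = (2*(-1))*(-4) = -2*(-4) = 8)
Z = 20 (Z = 20 + 0 = 20)
l(y(6))*105 + 1/(Z + j) = 6**2*105 + 1/(20 + 8) = 36*105 + 1/28 = 3780 + 1/28 = 105841/28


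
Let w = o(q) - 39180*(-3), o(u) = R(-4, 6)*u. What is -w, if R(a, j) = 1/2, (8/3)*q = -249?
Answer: -1879893/16 ≈ -1.1749e+5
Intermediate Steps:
q = -747/8 (q = (3/8)*(-249) = -747/8 ≈ -93.375)
R(a, j) = 1/2
o(u) = u/2
w = 1879893/16 (w = (1/2)*(-747/8) - 39180*(-3) = -747/16 + 117540 = 1879893/16 ≈ 1.1749e+5)
-w = -1*1879893/16 = -1879893/16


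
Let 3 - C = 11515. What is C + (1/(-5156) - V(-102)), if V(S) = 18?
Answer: -59448681/5156 ≈ -11530.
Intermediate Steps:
C = -11512 (C = 3 - 1*11515 = 3 - 11515 = -11512)
C + (1/(-5156) - V(-102)) = -11512 + (1/(-5156) - 1*18) = -11512 + (-1/5156 - 18) = -11512 - 92809/5156 = -59448681/5156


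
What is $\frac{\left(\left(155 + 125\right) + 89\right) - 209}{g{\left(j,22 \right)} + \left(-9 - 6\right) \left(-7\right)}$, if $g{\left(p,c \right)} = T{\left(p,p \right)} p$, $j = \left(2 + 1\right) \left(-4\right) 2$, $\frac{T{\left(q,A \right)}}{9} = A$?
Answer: $\frac{160}{5289} \approx 0.030251$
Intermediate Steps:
$T{\left(q,A \right)} = 9 A$
$j = -24$ ($j = 3 \left(-4\right) 2 = \left(-12\right) 2 = -24$)
$g{\left(p,c \right)} = 9 p^{2}$ ($g{\left(p,c \right)} = 9 p p = 9 p^{2}$)
$\frac{\left(\left(155 + 125\right) + 89\right) - 209}{g{\left(j,22 \right)} + \left(-9 - 6\right) \left(-7\right)} = \frac{\left(\left(155 + 125\right) + 89\right) - 209}{9 \left(-24\right)^{2} + \left(-9 - 6\right) \left(-7\right)} = \frac{\left(280 + 89\right) - 209}{9 \cdot 576 - -105} = \frac{369 - 209}{5184 + 105} = \frac{160}{5289}$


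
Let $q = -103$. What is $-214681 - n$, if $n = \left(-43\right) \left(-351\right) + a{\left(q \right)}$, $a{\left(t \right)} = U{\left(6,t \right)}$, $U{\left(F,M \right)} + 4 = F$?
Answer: $-229776$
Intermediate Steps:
$U{\left(F,M \right)} = -4 + F$
$a{\left(t \right)} = 2$ ($a{\left(t \right)} = -4 + 6 = 2$)
$n = 15095$ ($n = \left(-43\right) \left(-351\right) + 2 = 15093 + 2 = 15095$)
$-214681 - n = -214681 - 15095 = -229776$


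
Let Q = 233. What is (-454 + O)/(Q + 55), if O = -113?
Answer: -63/32 ≈ -1.9688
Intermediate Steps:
(-454 + O)/(Q + 55) = (-454 - 113)/(233 + 55) = -567/288 = -567*1/288 = -63/32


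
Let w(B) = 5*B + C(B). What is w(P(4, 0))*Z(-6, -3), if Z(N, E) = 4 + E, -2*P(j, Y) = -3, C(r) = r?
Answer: 9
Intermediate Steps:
P(j, Y) = 3/2 (P(j, Y) = -½*(-3) = 3/2)
w(B) = 6*B (w(B) = 5*B + B = 6*B)
w(P(4, 0))*Z(-6, -3) = (6*(3/2))*(4 - 3) = 9*1 = 9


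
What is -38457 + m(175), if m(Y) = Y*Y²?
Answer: 5320918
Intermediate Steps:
m(Y) = Y³
-38457 + m(175) = -38457 + 175³ = -38457 + 5359375 = 5320918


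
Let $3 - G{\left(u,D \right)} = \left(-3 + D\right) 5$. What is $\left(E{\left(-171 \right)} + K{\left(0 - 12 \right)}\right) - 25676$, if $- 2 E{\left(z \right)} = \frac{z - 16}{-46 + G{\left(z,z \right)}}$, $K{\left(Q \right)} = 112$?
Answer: $- \frac{42282669}{1654} \approx -25564.0$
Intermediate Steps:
$G{\left(u,D \right)} = 18 - 5 D$ ($G{\left(u,D \right)} = 3 - \left(-3 + D\right) 5 = 3 - \left(-15 + 5 D\right) = 18 - 5 D$)
$E{\left(z \right)} = - \frac{-16 + z}{2 \left(-28 - 5 z\right)}$ ($E{\left(z \right)} = - \frac{\left(z - 16\right) \frac{1}{-46 - \left(-18 + 5 z\right)}}{2} = - \frac{\left(-16 + z\right) \frac{1}{-28 - 5 z}}{2} = - \frac{\frac{1}{-28 - 5 z} \left(-16 + z\right)}{2} = - \frac{-16 + z}{2 \left(-28 - 5 z\right)}$)
$\left(E{\left(-171 \right)} + K{\left(0 - 12 \right)}\right) - 25676 = \left(\frac{-16 - 171}{2 \left(28 + 5 \left(-171\right)\right)} + 112\right) - 25676 = \left(\frac{1}{2} \frac{1}{28 - 855} \left(-187\right) + 112\right) - 25676 = \left(\frac{1}{2} \frac{1}{-827} \left(-187\right) + 112\right) - 25676 = \left(\frac{1}{2} \left(- \frac{1}{827}\right) \left(-187\right) + 112\right) - 25676 = \left(\frac{187}{1654} + 112\right) - 25676 = \frac{185435}{1654} - 25676 = - \frac{42282669}{1654}$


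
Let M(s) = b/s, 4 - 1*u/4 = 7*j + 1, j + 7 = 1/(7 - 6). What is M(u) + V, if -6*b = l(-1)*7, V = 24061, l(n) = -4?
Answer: 6496477/270 ≈ 24061.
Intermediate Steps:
j = -6 (j = -7 + 1/(7 - 6) = -7 + 1/1 = -7 + 1 = -6)
u = 180 (u = 16 - 4*(7*(-6) + 1) = 16 - 4*(-42 + 1) = 16 - 4*(-41) = 16 + 164 = 180)
b = 14/3 (b = -(-2)*7/3 = -⅙*(-28) = 14/3 ≈ 4.6667)
M(s) = 14/(3*s)
M(u) + V = (14/3)/180 + 24061 = (14/3)*(1/180) + 24061 = 7/270 + 24061 = 6496477/270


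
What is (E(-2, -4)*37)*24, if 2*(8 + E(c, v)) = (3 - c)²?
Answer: 3996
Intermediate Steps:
E(c, v) = -8 + (3 - c)²/2
(E(-2, -4)*37)*24 = ((-8 + (-3 - 2)²/2)*37)*24 = ((-8 + (½)*(-5)²)*37)*24 = ((-8 + (½)*25)*37)*24 = ((-8 + 25/2)*37)*24 = ((9/2)*37)*24 = (333/2)*24 = 3996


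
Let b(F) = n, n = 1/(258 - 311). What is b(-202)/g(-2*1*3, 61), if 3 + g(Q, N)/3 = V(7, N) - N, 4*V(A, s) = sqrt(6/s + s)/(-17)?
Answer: 18052096/183697536303 - 68*sqrt(227347)/183697536303 ≈ 9.8094e-5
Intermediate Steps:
n = -1/53 (n = 1/(-53) = -1/53 ≈ -0.018868)
b(F) = -1/53
V(A, s) = -sqrt(s + 6/s)/68 (V(A, s) = (sqrt(6/s + s)/(-17))/4 = (sqrt(s + 6/s)*(-1/17))/4 = (-sqrt(s + 6/s)/17)/4 = -sqrt(s + 6/s)/68)
g(Q, N) = -9 - 3*N - 3*sqrt(N + 6/N)/68 (g(Q, N) = -9 + 3*(-sqrt(N + 6/N)/68 - N) = -9 + 3*(-N - sqrt(N + 6/N)/68) = -9 + (-3*N - 3*sqrt(N + 6/N)/68) = -9 - 3*N - 3*sqrt(N + 6/N)/68)
b(-202)/g(-2*1*3, 61) = -1/(53*(-9 - 3*61 - 3*sqrt(61 + 6/61)/68)) = -1/(53*(-9 - 183 - 3*sqrt(61 + 6*(1/61))/68)) = -1/(53*(-9 - 183 - 3*sqrt(61 + 6/61)/68)) = -1/(53*(-9 - 183 - 3*sqrt(227347)/4148)) = -1/(53*(-192 - 3*sqrt(227347)/4148))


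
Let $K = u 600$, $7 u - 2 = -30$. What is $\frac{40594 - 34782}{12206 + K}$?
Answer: $\frac{2906}{4903} \approx 0.5927$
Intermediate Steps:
$u = -4$ ($u = \frac{2}{7} + \frac{1}{7} \left(-30\right) = \frac{2}{7} - \frac{30}{7} = -4$)
$K = -2400$ ($K = \left(-4\right) 600 = -2400$)
$\frac{40594 - 34782}{12206 + K} = \frac{40594 - 34782}{12206 - 2400} = \frac{5812}{9806} = 5812 \cdot \frac{1}{9806} = \frac{2906}{4903}$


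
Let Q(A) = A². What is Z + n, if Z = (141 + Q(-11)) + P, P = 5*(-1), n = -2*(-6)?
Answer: 269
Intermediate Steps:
n = 12
P = -5
Z = 257 (Z = (141 + (-11)²) - 5 = (141 + 121) - 5 = 262 - 5 = 257)
Z + n = 257 + 12 = 269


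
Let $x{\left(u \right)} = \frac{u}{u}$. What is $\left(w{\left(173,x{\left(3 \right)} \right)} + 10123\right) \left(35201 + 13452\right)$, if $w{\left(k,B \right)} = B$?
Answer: $492562972$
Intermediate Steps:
$x{\left(u \right)} = 1$
$\left(w{\left(173,x{\left(3 \right)} \right)} + 10123\right) \left(35201 + 13452\right) = \left(1 + 10123\right) \left(35201 + 13452\right) = 10124 \cdot 48653 = 492562972$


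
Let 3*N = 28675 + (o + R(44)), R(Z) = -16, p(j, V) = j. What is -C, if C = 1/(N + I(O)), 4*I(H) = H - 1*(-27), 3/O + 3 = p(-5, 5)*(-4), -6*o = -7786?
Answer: -306/3057659 ≈ -0.00010008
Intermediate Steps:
o = 3893/3 (o = -⅙*(-7786) = 3893/3 ≈ 1297.7)
O = 3/17 (O = 3/(-3 - 5*(-4)) = 3/(-3 + 20) = 3/17 ≈ 0.17647)
N = 89870/9 (N = (28675 + (3893/3 - 16))/3 = (28675 + 3845/3)/3 = (⅓)*(89870/3) = 89870/9 ≈ 9985.6)
I(H) = 27/4 + H/4 (I(H) = (H - 1*(-27))/4 = (H + 27)/4 = (27 + H)/4 = 27/4 + H/4)
C = 306/3057659 (C = 1/(89870/9 + (27/4 + (¼)*(3/17))) = 1/(89870/9 + (27/4 + 3/68)) = 1/(89870/9 + 231/34) = 1/(3057659/306) = 306/3057659 ≈ 0.00010008)
-C = -1*306/3057659 = -306/3057659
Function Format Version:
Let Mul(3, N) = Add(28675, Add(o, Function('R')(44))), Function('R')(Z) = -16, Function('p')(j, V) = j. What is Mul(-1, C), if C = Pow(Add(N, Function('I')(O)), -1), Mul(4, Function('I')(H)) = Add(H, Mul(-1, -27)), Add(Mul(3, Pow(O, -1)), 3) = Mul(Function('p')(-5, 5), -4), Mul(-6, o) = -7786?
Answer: Rational(-306, 3057659) ≈ -0.00010008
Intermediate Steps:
o = Rational(3893, 3) (o = Mul(Rational(-1, 6), -7786) = Rational(3893, 3) ≈ 1297.7)
O = Rational(3, 17) (O = Mul(3, Pow(Add(-3, Mul(-5, -4)), -1)) = Mul(3, Pow(Add(-3, 20), -1)) = Mul(3, Pow(17, -1)) = Mul(3, Rational(1, 17)) = Rational(3, 17) ≈ 0.17647)
N = Rational(89870, 9) (N = Mul(Rational(1, 3), Add(28675, Add(Rational(3893, 3), -16))) = Mul(Rational(1, 3), Add(28675, Rational(3845, 3))) = Mul(Rational(1, 3), Rational(89870, 3)) = Rational(89870, 9) ≈ 9985.6)
Function('I')(H) = Add(Rational(27, 4), Mul(Rational(1, 4), H)) (Function('I')(H) = Mul(Rational(1, 4), Add(H, Mul(-1, -27))) = Mul(Rational(1, 4), Add(H, 27)) = Mul(Rational(1, 4), Add(27, H)) = Add(Rational(27, 4), Mul(Rational(1, 4), H)))
C = Rational(306, 3057659) (C = Pow(Add(Rational(89870, 9), Add(Rational(27, 4), Mul(Rational(1, 4), Rational(3, 17)))), -1) = Pow(Add(Rational(89870, 9), Add(Rational(27, 4), Rational(3, 68))), -1) = Pow(Add(Rational(89870, 9), Rational(231, 34)), -1) = Pow(Rational(3057659, 306), -1) = Rational(306, 3057659) ≈ 0.00010008)
Mul(-1, C) = Mul(-1, Rational(306, 3057659)) = Rational(-306, 3057659)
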